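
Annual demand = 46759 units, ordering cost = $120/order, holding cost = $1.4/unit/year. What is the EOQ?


Formula: EOQ = sqrt(2 * D * S / H)
Numerator: 2 * 46759 * 120 = 11222160
2DS/H = 11222160 / 1.4 = 8015828.6
EOQ = sqrt(8015828.6) = 2831.2 units

2831.2 units


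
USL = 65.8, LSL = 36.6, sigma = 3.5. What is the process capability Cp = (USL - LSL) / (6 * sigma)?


Cp = (65.8 - 36.6) / (6 * 3.5)

1.39


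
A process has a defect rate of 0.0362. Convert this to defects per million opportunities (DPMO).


DPMO = defect_rate * 1000000 = 0.0362 * 1000000

36200


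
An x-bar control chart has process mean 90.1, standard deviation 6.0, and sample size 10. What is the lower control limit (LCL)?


LCL = 90.1 - 3 * 6.0 / sqrt(10)

84.41


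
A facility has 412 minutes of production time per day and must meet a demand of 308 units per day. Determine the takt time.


Formula: Takt Time = Available Production Time / Customer Demand
Takt = 412 min/day / 308 units/day
Takt = 1.34 min/unit

1.34 min/unit


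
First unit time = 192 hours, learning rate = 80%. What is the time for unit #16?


Formula: T_n = T_1 * (learning_rate)^(log2(n)) where learning_rate = rate/100
Doublings = log2(16) = 4
T_n = 192 * 0.8^4
T_n = 192 * 0.4096 = 78.6 hours

78.6 hours


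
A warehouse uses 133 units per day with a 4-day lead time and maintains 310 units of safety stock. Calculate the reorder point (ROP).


Formula: ROP = (Daily Demand * Lead Time) + Safety Stock
Demand during lead time = 133 * 4 = 532 units
ROP = 532 + 310 = 842 units

842 units


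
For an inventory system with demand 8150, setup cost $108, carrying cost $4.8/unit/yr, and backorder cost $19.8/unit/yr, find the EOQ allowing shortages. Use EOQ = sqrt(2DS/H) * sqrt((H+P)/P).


Formula: EOQ* = sqrt(2DS/H) * sqrt((H+P)/P)
Base EOQ = sqrt(2*8150*108/4.8) = 605.6 units
Correction = sqrt((4.8+19.8)/19.8) = 1.11464
EOQ* = 605.6 * 1.11464 = 675.0 units

675.0 units


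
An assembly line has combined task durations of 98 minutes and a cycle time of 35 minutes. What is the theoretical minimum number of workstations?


Formula: N_min = ceil(Sum of Task Times / Cycle Time)
N_min = ceil(98 min / 35 min) = ceil(2.8)
N_min = 3 stations

3


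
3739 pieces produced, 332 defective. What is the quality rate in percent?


Formula: Quality Rate = Good Pieces / Total Pieces * 100
Good pieces = 3739 - 332 = 3407
QR = 3407 / 3739 * 100 = 91.1%

91.1%


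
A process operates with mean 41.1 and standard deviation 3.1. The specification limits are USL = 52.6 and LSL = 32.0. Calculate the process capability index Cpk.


Cpu = (52.6 - 41.1) / (3 * 3.1) = 1.24
Cpl = (41.1 - 32.0) / (3 * 3.1) = 0.98
Cpk = min(1.24, 0.98) = 0.98

0.98


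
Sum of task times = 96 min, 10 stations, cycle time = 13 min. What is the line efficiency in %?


Formula: Efficiency = Sum of Task Times / (N_stations * CT) * 100
Total station capacity = 10 stations * 13 min = 130 min
Efficiency = 96 / 130 * 100 = 73.8%

73.8%


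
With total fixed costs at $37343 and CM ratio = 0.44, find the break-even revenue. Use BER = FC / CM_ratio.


Formula: BER = Fixed Costs / Contribution Margin Ratio
BER = $37343 / 0.44
BER = $84870.45 (to the nearest cent)

$84870.45


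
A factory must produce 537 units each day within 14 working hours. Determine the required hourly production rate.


Formula: Production Rate = Daily Demand / Available Hours
Rate = 537 units/day / 14 hours/day
Rate = 38.4 units/hour

38.4 units/hour


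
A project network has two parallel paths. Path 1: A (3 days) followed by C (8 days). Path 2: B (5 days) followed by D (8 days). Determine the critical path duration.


Path 1 = 3 + 8 = 11 days
Path 2 = 5 + 8 = 13 days
Duration = max(11, 13) = 13 days

13 days


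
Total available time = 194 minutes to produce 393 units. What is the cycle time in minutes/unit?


Formula: CT = Available Time / Number of Units
CT = 194 min / 393 units
CT = 0.49 min/unit

0.49 min/unit


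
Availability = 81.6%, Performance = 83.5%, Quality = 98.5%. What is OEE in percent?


Formula: OEE = Availability * Performance * Quality / 10000
A * P = 81.6% * 83.5% / 100 = 68.14%
OEE = 68.14% * 98.5% / 100 = 67.1%

67.1%


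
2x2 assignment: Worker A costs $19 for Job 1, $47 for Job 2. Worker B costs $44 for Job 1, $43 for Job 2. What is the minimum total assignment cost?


Option 1: A->1 + B->2 = $19 + $43 = $62
Option 2: A->2 + B->1 = $47 + $44 = $91
Min cost = min($62, $91) = $62

$62


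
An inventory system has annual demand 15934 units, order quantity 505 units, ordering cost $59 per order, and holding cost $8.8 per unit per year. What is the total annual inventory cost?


TC = 15934/505 * 59 + 505/2 * 8.8

$4083.60


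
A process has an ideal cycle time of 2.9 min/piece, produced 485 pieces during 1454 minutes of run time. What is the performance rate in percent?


Formula: Performance = (Ideal CT * Total Count) / Run Time * 100
Ideal output time = 2.9 * 485 = 1406.5 min
Performance = 1406.5 / 1454 * 100 = 96.7%

96.7%


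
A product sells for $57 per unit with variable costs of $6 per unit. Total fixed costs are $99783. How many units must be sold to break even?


Formula: BEQ = Fixed Costs / (Price - Variable Cost)
Contribution margin = $57 - $6 = $51/unit
BEQ = ceil($99783 / $51/unit) = ceil(1956.53) = 1957 units

1957 units


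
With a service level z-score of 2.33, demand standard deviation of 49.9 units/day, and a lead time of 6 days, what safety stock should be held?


Formula: SS = z * sigma_d * sqrt(LT)
sqrt(LT) = sqrt(6) = 2.4495
SS = 2.33 * 49.9 * 2.4495
SS = 284.8 units

284.8 units


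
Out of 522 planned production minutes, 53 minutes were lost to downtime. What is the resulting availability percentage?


Formula: Availability = (Planned Time - Downtime) / Planned Time * 100
Uptime = 522 - 53 = 469 min
Availability = 469 / 522 * 100 = 89.8%

89.8%


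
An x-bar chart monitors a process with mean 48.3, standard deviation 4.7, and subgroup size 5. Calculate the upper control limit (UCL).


UCL = 48.3 + 3 * 4.7 / sqrt(5)

54.61


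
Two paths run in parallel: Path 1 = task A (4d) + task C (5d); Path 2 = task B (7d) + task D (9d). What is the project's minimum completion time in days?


Path 1 = 4 + 5 = 9 days
Path 2 = 7 + 9 = 16 days
Duration = max(9, 16) = 16 days

16 days


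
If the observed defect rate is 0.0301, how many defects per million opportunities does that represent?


DPMO = defect_rate * 1000000 = 0.0301 * 1000000

30100


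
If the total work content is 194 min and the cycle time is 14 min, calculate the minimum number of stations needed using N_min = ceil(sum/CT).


Formula: N_min = ceil(Sum of Task Times / Cycle Time)
N_min = ceil(194 min / 14 min) = ceil(13.8571)
N_min = 14 stations

14


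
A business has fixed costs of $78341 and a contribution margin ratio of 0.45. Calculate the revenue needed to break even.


Formula: BER = Fixed Costs / Contribution Margin Ratio
BER = $78341 / 0.45
BER = $174091.11 (to the nearest cent)

$174091.11


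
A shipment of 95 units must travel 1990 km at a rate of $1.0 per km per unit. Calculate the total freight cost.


TC = dist * cost * units = 1990 * 1.0 * 95 = $189050.00

$189050.00


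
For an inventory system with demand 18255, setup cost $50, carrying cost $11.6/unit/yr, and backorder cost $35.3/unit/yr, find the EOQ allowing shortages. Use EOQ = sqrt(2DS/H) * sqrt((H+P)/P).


Formula: EOQ* = sqrt(2DS/H) * sqrt((H+P)/P)
Base EOQ = sqrt(2*18255*50/11.6) = 396.7 units
Correction = sqrt((11.6+35.3)/35.3) = 1.15265
EOQ* = 396.7 * 1.15265 = 457.3 units

457.3 units


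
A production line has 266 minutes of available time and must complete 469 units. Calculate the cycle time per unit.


Formula: CT = Available Time / Number of Units
CT = 266 min / 469 units
CT = 0.57 min/unit

0.57 min/unit


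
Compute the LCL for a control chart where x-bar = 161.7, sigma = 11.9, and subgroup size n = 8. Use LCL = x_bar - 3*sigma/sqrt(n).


LCL = 161.7 - 3 * 11.9 / sqrt(8)

149.08


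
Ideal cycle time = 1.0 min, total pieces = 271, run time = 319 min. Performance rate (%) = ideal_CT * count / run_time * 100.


Formula: Performance = (Ideal CT * Total Count) / Run Time * 100
Ideal output time = 1.0 * 271 = 271.0 min
Performance = 271.0 / 319 * 100 = 85.0%

85.0%


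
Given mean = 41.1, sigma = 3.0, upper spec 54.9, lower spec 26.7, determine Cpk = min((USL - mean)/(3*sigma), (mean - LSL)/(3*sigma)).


Cpu = (54.9 - 41.1) / (3 * 3.0) = 1.53
Cpl = (41.1 - 26.7) / (3 * 3.0) = 1.6
Cpk = min(1.53, 1.6) = 1.53

1.53


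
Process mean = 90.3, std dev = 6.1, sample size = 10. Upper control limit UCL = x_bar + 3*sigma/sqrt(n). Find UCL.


UCL = 90.3 + 3 * 6.1 / sqrt(10)

96.09


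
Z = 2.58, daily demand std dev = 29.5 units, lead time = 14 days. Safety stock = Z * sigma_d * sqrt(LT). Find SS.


Formula: SS = z * sigma_d * sqrt(LT)
sqrt(LT) = sqrt(14) = 3.7417
SS = 2.58 * 29.5 * 3.7417
SS = 284.8 units

284.8 units


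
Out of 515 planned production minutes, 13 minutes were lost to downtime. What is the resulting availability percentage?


Formula: Availability = (Planned Time - Downtime) / Planned Time * 100
Uptime = 515 - 13 = 502 min
Availability = 502 / 515 * 100 = 97.5%

97.5%


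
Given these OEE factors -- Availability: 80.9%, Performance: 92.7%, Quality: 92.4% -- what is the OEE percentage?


Formula: OEE = Availability * Performance * Quality / 10000
A * P = 80.9% * 92.7% / 100 = 74.99%
OEE = 74.99% * 92.4% / 100 = 69.3%

69.3%


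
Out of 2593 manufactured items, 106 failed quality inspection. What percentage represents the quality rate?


Formula: Quality Rate = Good Pieces / Total Pieces * 100
Good pieces = 2593 - 106 = 2487
QR = 2487 / 2593 * 100 = 95.9%

95.9%


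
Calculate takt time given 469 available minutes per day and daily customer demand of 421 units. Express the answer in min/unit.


Formula: Takt Time = Available Production Time / Customer Demand
Takt = 469 min/day / 421 units/day
Takt = 1.11 min/unit

1.11 min/unit


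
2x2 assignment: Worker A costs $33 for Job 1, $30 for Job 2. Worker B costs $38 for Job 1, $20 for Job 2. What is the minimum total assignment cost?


Option 1: A->1 + B->2 = $33 + $20 = $53
Option 2: A->2 + B->1 = $30 + $38 = $68
Min cost = min($53, $68) = $53

$53


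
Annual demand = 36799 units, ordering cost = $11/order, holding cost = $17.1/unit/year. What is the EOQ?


Formula: EOQ = sqrt(2 * D * S / H)
Numerator: 2 * 36799 * 11 = 809578
2DS/H = 809578 / 17.1 = 47343.7
EOQ = sqrt(47343.7) = 217.6 units

217.6 units


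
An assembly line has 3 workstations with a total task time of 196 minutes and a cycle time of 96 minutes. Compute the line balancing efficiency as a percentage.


Formula: Efficiency = Sum of Task Times / (N_stations * CT) * 100
Total station capacity = 3 stations * 96 min = 288 min
Efficiency = 196 / 288 * 100 = 68.1%

68.1%


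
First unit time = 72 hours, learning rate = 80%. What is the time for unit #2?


Formula: T_n = T_1 * (learning_rate)^(log2(n)) where learning_rate = rate/100
Doublings = log2(2) = 1
T_n = 72 * 0.8^1
T_n = 72 * 0.8 = 57.6 hours

57.6 hours


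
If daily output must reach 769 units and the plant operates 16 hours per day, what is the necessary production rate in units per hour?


Formula: Production Rate = Daily Demand / Available Hours
Rate = 769 units/day / 16 hours/day
Rate = 48.1 units/hour

48.1 units/hour


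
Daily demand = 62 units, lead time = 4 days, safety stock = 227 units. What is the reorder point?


Formula: ROP = (Daily Demand * Lead Time) + Safety Stock
Demand during lead time = 62 * 4 = 248 units
ROP = 248 + 227 = 475 units

475 units


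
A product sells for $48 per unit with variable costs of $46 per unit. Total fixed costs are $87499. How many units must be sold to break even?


Formula: BEQ = Fixed Costs / (Price - Variable Cost)
Contribution margin = $48 - $46 = $2/unit
BEQ = ceil($87499 / $2/unit) = ceil(43749.5) = 43750 units

43750 units


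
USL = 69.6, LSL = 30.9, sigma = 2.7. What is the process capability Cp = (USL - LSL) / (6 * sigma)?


Cp = (69.6 - 30.9) / (6 * 2.7)

2.39


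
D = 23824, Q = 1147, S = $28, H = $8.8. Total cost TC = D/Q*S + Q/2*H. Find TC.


TC = 23824/1147 * 28 + 1147/2 * 8.8

$5628.38


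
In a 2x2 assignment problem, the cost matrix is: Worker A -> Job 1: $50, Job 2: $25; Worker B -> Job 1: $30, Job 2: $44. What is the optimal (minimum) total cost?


Option 1: A->1 + B->2 = $50 + $44 = $94
Option 2: A->2 + B->1 = $25 + $30 = $55
Min cost = min($94, $55) = $55

$55


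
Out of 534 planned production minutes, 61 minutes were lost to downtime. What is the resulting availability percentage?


Formula: Availability = (Planned Time - Downtime) / Planned Time * 100
Uptime = 534 - 61 = 473 min
Availability = 473 / 534 * 100 = 88.6%

88.6%


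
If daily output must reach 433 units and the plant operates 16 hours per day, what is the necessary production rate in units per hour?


Formula: Production Rate = Daily Demand / Available Hours
Rate = 433 units/day / 16 hours/day
Rate = 27.1 units/hour

27.1 units/hour


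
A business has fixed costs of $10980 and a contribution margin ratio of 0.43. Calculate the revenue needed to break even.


Formula: BER = Fixed Costs / Contribution Margin Ratio
BER = $10980 / 0.43
BER = $25534.88 (to the nearest cent)

$25534.88


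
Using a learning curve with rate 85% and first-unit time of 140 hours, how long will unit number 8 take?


Formula: T_n = T_1 * (learning_rate)^(log2(n)) where learning_rate = rate/100
Doublings = log2(8) = 3
T_n = 140 * 0.85^3
T_n = 140 * 0.6141 = 86.0 hours

86.0 hours


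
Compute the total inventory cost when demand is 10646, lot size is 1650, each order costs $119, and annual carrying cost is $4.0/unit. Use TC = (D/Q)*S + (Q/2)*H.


TC = 10646/1650 * 119 + 1650/2 * 4.0

$4067.80


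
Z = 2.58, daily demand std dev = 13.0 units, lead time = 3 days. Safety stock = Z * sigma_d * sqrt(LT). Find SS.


Formula: SS = z * sigma_d * sqrt(LT)
sqrt(LT) = sqrt(3) = 1.7321
SS = 2.58 * 13.0 * 1.7321
SS = 58.1 units

58.1 units


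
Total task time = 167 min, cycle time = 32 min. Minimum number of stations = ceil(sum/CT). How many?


Formula: N_min = ceil(Sum of Task Times / Cycle Time)
N_min = ceil(167 min / 32 min) = ceil(5.2188)
N_min = 6 stations

6


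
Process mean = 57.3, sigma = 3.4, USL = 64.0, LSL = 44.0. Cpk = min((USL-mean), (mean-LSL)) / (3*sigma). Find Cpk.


Cpu = (64.0 - 57.3) / (3 * 3.4) = 0.66
Cpl = (57.3 - 44.0) / (3 * 3.4) = 1.3
Cpk = min(0.66, 1.3) = 0.66

0.66


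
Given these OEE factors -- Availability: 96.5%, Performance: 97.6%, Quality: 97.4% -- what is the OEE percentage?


Formula: OEE = Availability * Performance * Quality / 10000
A * P = 96.5% * 97.6% / 100 = 94.18%
OEE = 94.18% * 97.4% / 100 = 91.7%

91.7%


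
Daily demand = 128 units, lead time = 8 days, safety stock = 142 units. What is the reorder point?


Formula: ROP = (Daily Demand * Lead Time) + Safety Stock
Demand during lead time = 128 * 8 = 1024 units
ROP = 1024 + 142 = 1166 units

1166 units


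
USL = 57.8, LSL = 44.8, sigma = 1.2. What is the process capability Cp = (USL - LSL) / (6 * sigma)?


Cp = (57.8 - 44.8) / (6 * 1.2)

1.81


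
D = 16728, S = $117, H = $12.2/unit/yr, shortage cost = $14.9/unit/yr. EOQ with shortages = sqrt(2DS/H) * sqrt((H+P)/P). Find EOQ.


Formula: EOQ* = sqrt(2DS/H) * sqrt((H+P)/P)
Base EOQ = sqrt(2*16728*117/12.2) = 566.43 units
Correction = sqrt((12.2+14.9)/14.9) = 1.34863
EOQ* = 566.43 * 1.34863 = 763.9 units

763.9 units


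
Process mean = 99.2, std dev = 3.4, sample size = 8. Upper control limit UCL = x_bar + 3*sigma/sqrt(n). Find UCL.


UCL = 99.2 + 3 * 3.4 / sqrt(8)

102.81


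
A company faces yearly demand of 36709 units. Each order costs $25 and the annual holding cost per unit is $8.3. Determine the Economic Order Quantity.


Formula: EOQ = sqrt(2 * D * S / H)
Numerator: 2 * 36709 * 25 = 1835450
2DS/H = 1835450 / 8.3 = 221138.6
EOQ = sqrt(221138.6) = 470.3 units

470.3 units


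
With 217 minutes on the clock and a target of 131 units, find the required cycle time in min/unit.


Formula: CT = Available Time / Number of Units
CT = 217 min / 131 units
CT = 1.66 min/unit

1.66 min/unit


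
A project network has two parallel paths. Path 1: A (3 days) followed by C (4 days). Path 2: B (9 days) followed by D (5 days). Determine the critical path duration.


Path 1 = 3 + 4 = 7 days
Path 2 = 9 + 5 = 14 days
Duration = max(7, 14) = 14 days

14 days


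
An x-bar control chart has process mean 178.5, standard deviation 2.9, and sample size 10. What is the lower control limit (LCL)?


LCL = 178.5 - 3 * 2.9 / sqrt(10)

175.75


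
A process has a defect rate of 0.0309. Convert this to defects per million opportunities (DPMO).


DPMO = defect_rate * 1000000 = 0.0309 * 1000000

30900


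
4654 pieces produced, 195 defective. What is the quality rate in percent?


Formula: Quality Rate = Good Pieces / Total Pieces * 100
Good pieces = 4654 - 195 = 4459
QR = 4459 / 4654 * 100 = 95.8%

95.8%


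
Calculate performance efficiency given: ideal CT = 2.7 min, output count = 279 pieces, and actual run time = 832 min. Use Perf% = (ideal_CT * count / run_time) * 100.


Formula: Performance = (Ideal CT * Total Count) / Run Time * 100
Ideal output time = 2.7 * 279 = 753.3 min
Performance = 753.3 / 832 * 100 = 90.5%

90.5%


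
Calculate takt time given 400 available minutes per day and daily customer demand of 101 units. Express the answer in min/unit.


Formula: Takt Time = Available Production Time / Customer Demand
Takt = 400 min/day / 101 units/day
Takt = 3.96 min/unit

3.96 min/unit


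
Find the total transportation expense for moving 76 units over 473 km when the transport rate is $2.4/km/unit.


TC = dist * cost * units = 473 * 2.4 * 76 = $86275.20

$86275.20


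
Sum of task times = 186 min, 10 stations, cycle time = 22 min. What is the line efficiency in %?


Formula: Efficiency = Sum of Task Times / (N_stations * CT) * 100
Total station capacity = 10 stations * 22 min = 220 min
Efficiency = 186 / 220 * 100 = 84.5%

84.5%


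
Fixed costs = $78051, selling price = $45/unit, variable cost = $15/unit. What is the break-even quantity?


Formula: BEQ = Fixed Costs / (Price - Variable Cost)
Contribution margin = $45 - $15 = $30/unit
BEQ = ceil($78051 / $30/unit) = ceil(2601.7) = 2602 units

2602 units


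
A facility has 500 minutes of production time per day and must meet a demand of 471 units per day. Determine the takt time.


Formula: Takt Time = Available Production Time / Customer Demand
Takt = 500 min/day / 471 units/day
Takt = 1.06 min/unit

1.06 min/unit


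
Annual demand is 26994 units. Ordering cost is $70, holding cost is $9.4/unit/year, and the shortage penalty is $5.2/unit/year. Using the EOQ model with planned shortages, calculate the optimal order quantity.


Formula: EOQ* = sqrt(2DS/H) * sqrt((H+P)/P)
Base EOQ = sqrt(2*26994*70/9.4) = 634.06 units
Correction = sqrt((9.4+5.2)/5.2) = 1.67562
EOQ* = 634.06 * 1.67562 = 1062.4 units

1062.4 units


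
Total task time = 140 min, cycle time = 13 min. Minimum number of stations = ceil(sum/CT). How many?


Formula: N_min = ceil(Sum of Task Times / Cycle Time)
N_min = ceil(140 min / 13 min) = ceil(10.7692)
N_min = 11 stations

11


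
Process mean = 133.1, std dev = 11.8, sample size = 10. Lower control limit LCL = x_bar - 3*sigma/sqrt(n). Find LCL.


LCL = 133.1 - 3 * 11.8 / sqrt(10)

121.91


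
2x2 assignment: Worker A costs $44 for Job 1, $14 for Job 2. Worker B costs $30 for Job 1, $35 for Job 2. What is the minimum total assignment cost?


Option 1: A->1 + B->2 = $44 + $35 = $79
Option 2: A->2 + B->1 = $14 + $30 = $44
Min cost = min($79, $44) = $44

$44


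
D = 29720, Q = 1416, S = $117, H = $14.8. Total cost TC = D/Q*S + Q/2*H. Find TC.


TC = 29720/1416 * 117 + 1416/2 * 14.8

$12934.08


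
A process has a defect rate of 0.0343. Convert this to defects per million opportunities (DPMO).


DPMO = defect_rate * 1000000 = 0.0343 * 1000000

34300


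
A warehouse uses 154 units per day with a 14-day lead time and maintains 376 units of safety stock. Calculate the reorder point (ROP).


Formula: ROP = (Daily Demand * Lead Time) + Safety Stock
Demand during lead time = 154 * 14 = 2156 units
ROP = 2156 + 376 = 2532 units

2532 units


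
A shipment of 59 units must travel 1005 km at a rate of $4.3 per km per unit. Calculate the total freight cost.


TC = dist * cost * units = 1005 * 4.3 * 59 = $254968.50

$254968.50


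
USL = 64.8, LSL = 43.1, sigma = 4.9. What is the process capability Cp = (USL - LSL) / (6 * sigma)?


Cp = (64.8 - 43.1) / (6 * 4.9)

0.74


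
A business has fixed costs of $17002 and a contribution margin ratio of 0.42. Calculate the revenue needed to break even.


Formula: BER = Fixed Costs / Contribution Margin Ratio
BER = $17002 / 0.42
BER = $40480.95 (to the nearest cent)

$40480.95


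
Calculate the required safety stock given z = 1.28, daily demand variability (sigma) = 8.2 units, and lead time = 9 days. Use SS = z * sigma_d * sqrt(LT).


Formula: SS = z * sigma_d * sqrt(LT)
sqrt(LT) = sqrt(9) = 3.0
SS = 1.28 * 8.2 * 3.0
SS = 31.5 units

31.5 units


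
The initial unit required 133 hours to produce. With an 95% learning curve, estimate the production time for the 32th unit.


Formula: T_n = T_1 * (learning_rate)^(log2(n)) where learning_rate = rate/100
Doublings = log2(32) = 5
T_n = 133 * 0.95^5
T_n = 133 * 0.7738 = 102.9 hours

102.9 hours


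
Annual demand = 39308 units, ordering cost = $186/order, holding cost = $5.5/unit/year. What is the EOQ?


Formula: EOQ = sqrt(2 * D * S / H)
Numerator: 2 * 39308 * 186 = 14622576
2DS/H = 14622576 / 5.5 = 2658650.2
EOQ = sqrt(2658650.2) = 1630.5 units

1630.5 units


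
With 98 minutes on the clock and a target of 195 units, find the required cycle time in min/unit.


Formula: CT = Available Time / Number of Units
CT = 98 min / 195 units
CT = 0.5 min/unit

0.5 min/unit


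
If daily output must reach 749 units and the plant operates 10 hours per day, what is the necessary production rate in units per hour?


Formula: Production Rate = Daily Demand / Available Hours
Rate = 749 units/day / 10 hours/day
Rate = 74.9 units/hour

74.9 units/hour


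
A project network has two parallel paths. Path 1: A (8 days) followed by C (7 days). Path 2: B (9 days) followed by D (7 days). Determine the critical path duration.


Path 1 = 8 + 7 = 15 days
Path 2 = 9 + 7 = 16 days
Duration = max(15, 16) = 16 days

16 days


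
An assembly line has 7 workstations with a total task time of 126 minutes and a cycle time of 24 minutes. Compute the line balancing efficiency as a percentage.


Formula: Efficiency = Sum of Task Times / (N_stations * CT) * 100
Total station capacity = 7 stations * 24 min = 168 min
Efficiency = 126 / 168 * 100 = 75.0%

75.0%


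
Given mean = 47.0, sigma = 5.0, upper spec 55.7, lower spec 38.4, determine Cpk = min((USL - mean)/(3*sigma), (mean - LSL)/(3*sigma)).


Cpu = (55.7 - 47.0) / (3 * 5.0) = 0.58
Cpl = (47.0 - 38.4) / (3 * 5.0) = 0.57
Cpk = min(0.58, 0.57) = 0.57

0.57


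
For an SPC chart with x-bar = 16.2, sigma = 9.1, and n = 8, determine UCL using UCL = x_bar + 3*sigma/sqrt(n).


UCL = 16.2 + 3 * 9.1 / sqrt(8)

25.85


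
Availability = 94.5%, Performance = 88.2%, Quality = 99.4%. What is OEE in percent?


Formula: OEE = Availability * Performance * Quality / 10000
A * P = 94.5% * 88.2% / 100 = 83.35%
OEE = 83.35% * 99.4% / 100 = 82.8%

82.8%


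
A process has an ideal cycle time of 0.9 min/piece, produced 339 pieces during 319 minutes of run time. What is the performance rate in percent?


Formula: Performance = (Ideal CT * Total Count) / Run Time * 100
Ideal output time = 0.9 * 339 = 305.1 min
Performance = 305.1 / 319 * 100 = 95.6%

95.6%


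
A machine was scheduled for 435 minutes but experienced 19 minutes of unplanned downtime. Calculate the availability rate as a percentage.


Formula: Availability = (Planned Time - Downtime) / Planned Time * 100
Uptime = 435 - 19 = 416 min
Availability = 416 / 435 * 100 = 95.6%

95.6%


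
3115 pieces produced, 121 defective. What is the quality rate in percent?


Formula: Quality Rate = Good Pieces / Total Pieces * 100
Good pieces = 3115 - 121 = 2994
QR = 2994 / 3115 * 100 = 96.1%

96.1%


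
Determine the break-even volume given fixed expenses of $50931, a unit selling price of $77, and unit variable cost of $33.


Formula: BEQ = Fixed Costs / (Price - Variable Cost)
Contribution margin = $77 - $33 = $44/unit
BEQ = ceil($50931 / $44/unit) = ceil(1157.52) = 1158 units

1158 units


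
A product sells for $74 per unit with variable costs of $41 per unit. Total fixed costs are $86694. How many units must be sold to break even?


Formula: BEQ = Fixed Costs / (Price - Variable Cost)
Contribution margin = $74 - $41 = $33/unit
BEQ = ceil($86694 / $33/unit) = ceil(2627.09) = 2628 units

2628 units


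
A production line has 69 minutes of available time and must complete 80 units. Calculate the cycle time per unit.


Formula: CT = Available Time / Number of Units
CT = 69 min / 80 units
CT = 0.86 min/unit

0.86 min/unit


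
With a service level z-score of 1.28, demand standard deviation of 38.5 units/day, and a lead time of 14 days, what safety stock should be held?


Formula: SS = z * sigma_d * sqrt(LT)
sqrt(LT) = sqrt(14) = 3.7417
SS = 1.28 * 38.5 * 3.7417
SS = 184.4 units

184.4 units


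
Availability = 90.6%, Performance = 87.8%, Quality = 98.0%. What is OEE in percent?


Formula: OEE = Availability * Performance * Quality / 10000
A * P = 90.6% * 87.8% / 100 = 79.55%
OEE = 79.55% * 98.0% / 100 = 78.0%

78.0%


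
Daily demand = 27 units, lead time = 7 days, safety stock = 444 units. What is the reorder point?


Formula: ROP = (Daily Demand * Lead Time) + Safety Stock
Demand during lead time = 27 * 7 = 189 units
ROP = 189 + 444 = 633 units

633 units


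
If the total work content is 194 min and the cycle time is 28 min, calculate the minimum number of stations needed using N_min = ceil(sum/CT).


Formula: N_min = ceil(Sum of Task Times / Cycle Time)
N_min = ceil(194 min / 28 min) = ceil(6.9286)
N_min = 7 stations

7


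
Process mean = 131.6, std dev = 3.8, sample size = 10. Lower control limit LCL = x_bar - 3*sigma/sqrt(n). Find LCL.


LCL = 131.6 - 3 * 3.8 / sqrt(10)

128.0


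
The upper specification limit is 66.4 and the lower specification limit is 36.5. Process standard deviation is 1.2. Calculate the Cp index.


Cp = (66.4 - 36.5) / (6 * 1.2)

4.15


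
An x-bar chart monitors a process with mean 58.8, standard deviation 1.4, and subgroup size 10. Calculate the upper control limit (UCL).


UCL = 58.8 + 3 * 1.4 / sqrt(10)

60.13


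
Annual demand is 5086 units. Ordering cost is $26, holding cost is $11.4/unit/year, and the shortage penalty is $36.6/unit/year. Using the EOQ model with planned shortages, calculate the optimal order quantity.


Formula: EOQ* = sqrt(2DS/H) * sqrt((H+P)/P)
Base EOQ = sqrt(2*5086*26/11.4) = 152.31 units
Correction = sqrt((11.4+36.6)/36.6) = 1.1452
EOQ* = 152.31 * 1.1452 = 174.4 units

174.4 units


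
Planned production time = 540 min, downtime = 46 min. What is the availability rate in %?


Formula: Availability = (Planned Time - Downtime) / Planned Time * 100
Uptime = 540 - 46 = 494 min
Availability = 494 / 540 * 100 = 91.5%

91.5%


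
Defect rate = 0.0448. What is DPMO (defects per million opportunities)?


DPMO = defect_rate * 1000000 = 0.0448 * 1000000

44800


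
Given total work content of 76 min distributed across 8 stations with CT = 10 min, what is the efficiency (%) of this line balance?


Formula: Efficiency = Sum of Task Times / (N_stations * CT) * 100
Total station capacity = 8 stations * 10 min = 80 min
Efficiency = 76 / 80 * 100 = 95.0%

95.0%


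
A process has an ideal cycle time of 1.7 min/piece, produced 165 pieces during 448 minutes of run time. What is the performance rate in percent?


Formula: Performance = (Ideal CT * Total Count) / Run Time * 100
Ideal output time = 1.7 * 165 = 280.5 min
Performance = 280.5 / 448 * 100 = 62.6%

62.6%


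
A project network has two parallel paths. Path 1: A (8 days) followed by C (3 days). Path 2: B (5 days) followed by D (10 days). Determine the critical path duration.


Path 1 = 8 + 3 = 11 days
Path 2 = 5 + 10 = 15 days
Duration = max(11, 15) = 15 days

15 days


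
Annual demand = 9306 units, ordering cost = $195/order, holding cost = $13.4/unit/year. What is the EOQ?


Formula: EOQ = sqrt(2 * D * S / H)
Numerator: 2 * 9306 * 195 = 3629340
2DS/H = 3629340 / 13.4 = 270846.3
EOQ = sqrt(270846.3) = 520.4 units

520.4 units


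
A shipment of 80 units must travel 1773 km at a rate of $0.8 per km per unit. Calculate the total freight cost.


TC = dist * cost * units = 1773 * 0.8 * 80 = $113472.00

$113472.00


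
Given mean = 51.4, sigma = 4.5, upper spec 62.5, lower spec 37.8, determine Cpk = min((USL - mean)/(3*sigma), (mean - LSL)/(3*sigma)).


Cpu = (62.5 - 51.4) / (3 * 4.5) = 0.82
Cpl = (51.4 - 37.8) / (3 * 4.5) = 1.01
Cpk = min(0.82, 1.01) = 0.82

0.82


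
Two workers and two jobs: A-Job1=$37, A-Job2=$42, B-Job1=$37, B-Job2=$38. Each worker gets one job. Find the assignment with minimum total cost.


Option 1: A->1 + B->2 = $37 + $38 = $75
Option 2: A->2 + B->1 = $42 + $37 = $79
Min cost = min($75, $79) = $75

$75


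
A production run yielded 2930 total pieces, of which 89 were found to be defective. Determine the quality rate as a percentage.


Formula: Quality Rate = Good Pieces / Total Pieces * 100
Good pieces = 2930 - 89 = 2841
QR = 2841 / 2930 * 100 = 97.0%

97.0%


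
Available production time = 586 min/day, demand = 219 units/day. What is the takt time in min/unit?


Formula: Takt Time = Available Production Time / Customer Demand
Takt = 586 min/day / 219 units/day
Takt = 2.68 min/unit

2.68 min/unit


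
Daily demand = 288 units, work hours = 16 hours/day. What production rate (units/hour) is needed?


Formula: Production Rate = Daily Demand / Available Hours
Rate = 288 units/day / 16 hours/day
Rate = 18.0 units/hour

18.0 units/hour


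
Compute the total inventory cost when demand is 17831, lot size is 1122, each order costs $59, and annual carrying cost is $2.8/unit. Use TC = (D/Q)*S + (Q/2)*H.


TC = 17831/1122 * 59 + 1122/2 * 2.8

$2508.44


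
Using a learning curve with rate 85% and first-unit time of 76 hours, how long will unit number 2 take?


Formula: T_n = T_1 * (learning_rate)^(log2(n)) where learning_rate = rate/100
Doublings = log2(2) = 1
T_n = 76 * 0.85^1
T_n = 76 * 0.85 = 64.6 hours

64.6 hours


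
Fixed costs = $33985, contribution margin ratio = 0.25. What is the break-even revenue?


Formula: BER = Fixed Costs / Contribution Margin Ratio
BER = $33985 / 0.25
BER = $135940.00 (to the nearest cent)

$135940.00


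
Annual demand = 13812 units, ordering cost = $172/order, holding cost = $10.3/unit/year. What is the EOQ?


Formula: EOQ = sqrt(2 * D * S / H)
Numerator: 2 * 13812 * 172 = 4751328
2DS/H = 4751328 / 10.3 = 461294.0
EOQ = sqrt(461294.0) = 679.2 units

679.2 units


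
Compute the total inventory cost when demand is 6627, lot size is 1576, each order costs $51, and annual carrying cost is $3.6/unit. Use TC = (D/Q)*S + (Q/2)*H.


TC = 6627/1576 * 51 + 1576/2 * 3.6

$3051.25


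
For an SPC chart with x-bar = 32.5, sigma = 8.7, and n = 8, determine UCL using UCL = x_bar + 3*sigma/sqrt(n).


UCL = 32.5 + 3 * 8.7 / sqrt(8)

41.73


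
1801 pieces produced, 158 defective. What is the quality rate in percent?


Formula: Quality Rate = Good Pieces / Total Pieces * 100
Good pieces = 1801 - 158 = 1643
QR = 1643 / 1801 * 100 = 91.2%

91.2%


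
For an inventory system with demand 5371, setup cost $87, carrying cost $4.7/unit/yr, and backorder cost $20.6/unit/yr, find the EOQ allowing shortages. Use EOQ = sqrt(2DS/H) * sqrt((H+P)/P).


Formula: EOQ* = sqrt(2DS/H) * sqrt((H+P)/P)
Base EOQ = sqrt(2*5371*87/4.7) = 445.92 units
Correction = sqrt((4.7+20.6)/20.6) = 1.10822
EOQ* = 445.92 * 1.10822 = 494.2 units

494.2 units


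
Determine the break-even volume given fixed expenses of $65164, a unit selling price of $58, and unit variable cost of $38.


Formula: BEQ = Fixed Costs / (Price - Variable Cost)
Contribution margin = $58 - $38 = $20/unit
BEQ = ceil($65164 / $20/unit) = ceil(3258.2) = 3259 units

3259 units


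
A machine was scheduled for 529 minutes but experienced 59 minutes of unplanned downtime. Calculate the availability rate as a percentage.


Formula: Availability = (Planned Time - Downtime) / Planned Time * 100
Uptime = 529 - 59 = 470 min
Availability = 470 / 529 * 100 = 88.8%

88.8%


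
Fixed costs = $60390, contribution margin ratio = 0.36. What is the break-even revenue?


Formula: BER = Fixed Costs / Contribution Margin Ratio
BER = $60390 / 0.36
BER = $167750.00 (to the nearest cent)

$167750.00


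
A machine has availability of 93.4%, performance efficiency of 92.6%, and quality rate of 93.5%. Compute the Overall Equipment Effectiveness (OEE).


Formula: OEE = Availability * Performance * Quality / 10000
A * P = 93.4% * 92.6% / 100 = 86.49%
OEE = 86.49% * 93.5% / 100 = 80.9%

80.9%


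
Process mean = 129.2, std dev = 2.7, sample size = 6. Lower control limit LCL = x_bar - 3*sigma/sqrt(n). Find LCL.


LCL = 129.2 - 3 * 2.7 / sqrt(6)

125.89


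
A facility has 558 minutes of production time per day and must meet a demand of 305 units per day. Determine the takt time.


Formula: Takt Time = Available Production Time / Customer Demand
Takt = 558 min/day / 305 units/day
Takt = 1.83 min/unit

1.83 min/unit


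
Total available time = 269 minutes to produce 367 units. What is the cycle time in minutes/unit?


Formula: CT = Available Time / Number of Units
CT = 269 min / 367 units
CT = 0.73 min/unit

0.73 min/unit


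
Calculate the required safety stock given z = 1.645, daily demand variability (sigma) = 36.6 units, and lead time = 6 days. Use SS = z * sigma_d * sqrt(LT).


Formula: SS = z * sigma_d * sqrt(LT)
sqrt(LT) = sqrt(6) = 2.4495
SS = 1.645 * 36.6 * 2.4495
SS = 147.5 units

147.5 units


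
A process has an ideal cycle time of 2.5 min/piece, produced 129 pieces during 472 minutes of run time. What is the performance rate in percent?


Formula: Performance = (Ideal CT * Total Count) / Run Time * 100
Ideal output time = 2.5 * 129 = 322.5 min
Performance = 322.5 / 472 * 100 = 68.3%

68.3%


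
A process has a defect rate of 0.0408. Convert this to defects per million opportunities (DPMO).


DPMO = defect_rate * 1000000 = 0.0408 * 1000000

40800


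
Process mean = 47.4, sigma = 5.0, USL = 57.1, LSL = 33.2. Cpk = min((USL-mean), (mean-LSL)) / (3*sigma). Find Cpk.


Cpu = (57.1 - 47.4) / (3 * 5.0) = 0.65
Cpl = (47.4 - 33.2) / (3 * 5.0) = 0.95
Cpk = min(0.65, 0.95) = 0.65

0.65


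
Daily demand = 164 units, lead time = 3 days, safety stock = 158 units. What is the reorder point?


Formula: ROP = (Daily Demand * Lead Time) + Safety Stock
Demand during lead time = 164 * 3 = 492 units
ROP = 492 + 158 = 650 units

650 units


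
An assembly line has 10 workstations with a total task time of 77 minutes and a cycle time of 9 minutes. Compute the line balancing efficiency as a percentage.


Formula: Efficiency = Sum of Task Times / (N_stations * CT) * 100
Total station capacity = 10 stations * 9 min = 90 min
Efficiency = 77 / 90 * 100 = 85.6%

85.6%


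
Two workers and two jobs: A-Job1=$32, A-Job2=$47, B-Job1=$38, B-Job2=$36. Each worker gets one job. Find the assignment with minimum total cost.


Option 1: A->1 + B->2 = $32 + $36 = $68
Option 2: A->2 + B->1 = $47 + $38 = $85
Min cost = min($68, $85) = $68

$68


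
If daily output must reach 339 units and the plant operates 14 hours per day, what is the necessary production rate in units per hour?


Formula: Production Rate = Daily Demand / Available Hours
Rate = 339 units/day / 14 hours/day
Rate = 24.2 units/hour

24.2 units/hour


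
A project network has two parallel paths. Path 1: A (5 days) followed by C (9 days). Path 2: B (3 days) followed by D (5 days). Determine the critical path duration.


Path 1 = 5 + 9 = 14 days
Path 2 = 3 + 5 = 8 days
Duration = max(14, 8) = 14 days

14 days


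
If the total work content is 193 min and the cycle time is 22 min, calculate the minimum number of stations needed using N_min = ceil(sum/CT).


Formula: N_min = ceil(Sum of Task Times / Cycle Time)
N_min = ceil(193 min / 22 min) = ceil(8.7727)
N_min = 9 stations

9


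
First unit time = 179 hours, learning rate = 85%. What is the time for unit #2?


Formula: T_n = T_1 * (learning_rate)^(log2(n)) where learning_rate = rate/100
Doublings = log2(2) = 1
T_n = 179 * 0.85^1
T_n = 179 * 0.85 = 152.2 hours

152.2 hours


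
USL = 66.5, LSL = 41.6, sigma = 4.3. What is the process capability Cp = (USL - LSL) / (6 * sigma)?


Cp = (66.5 - 41.6) / (6 * 4.3)

0.97


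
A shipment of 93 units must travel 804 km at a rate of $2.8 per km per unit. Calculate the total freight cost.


TC = dist * cost * units = 804 * 2.8 * 93 = $209361.60

$209361.60


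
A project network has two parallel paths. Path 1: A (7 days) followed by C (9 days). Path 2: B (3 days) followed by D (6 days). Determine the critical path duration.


Path 1 = 7 + 9 = 16 days
Path 2 = 3 + 6 = 9 days
Duration = max(16, 9) = 16 days

16 days


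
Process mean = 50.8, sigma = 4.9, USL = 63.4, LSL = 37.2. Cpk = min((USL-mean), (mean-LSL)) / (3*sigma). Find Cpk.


Cpu = (63.4 - 50.8) / (3 * 4.9) = 0.86
Cpl = (50.8 - 37.2) / (3 * 4.9) = 0.93
Cpk = min(0.86, 0.93) = 0.86

0.86


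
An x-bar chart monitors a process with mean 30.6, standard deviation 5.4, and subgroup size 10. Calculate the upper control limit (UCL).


UCL = 30.6 + 3 * 5.4 / sqrt(10)

35.72


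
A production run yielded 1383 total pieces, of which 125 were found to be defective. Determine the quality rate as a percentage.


Formula: Quality Rate = Good Pieces / Total Pieces * 100
Good pieces = 1383 - 125 = 1258
QR = 1258 / 1383 * 100 = 91.0%

91.0%


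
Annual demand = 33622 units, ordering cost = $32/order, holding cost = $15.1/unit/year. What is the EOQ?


Formula: EOQ = sqrt(2 * D * S / H)
Numerator: 2 * 33622 * 32 = 2151808
2DS/H = 2151808 / 15.1 = 142503.8
EOQ = sqrt(142503.8) = 377.5 units

377.5 units


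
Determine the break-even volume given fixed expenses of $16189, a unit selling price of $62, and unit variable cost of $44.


Formula: BEQ = Fixed Costs / (Price - Variable Cost)
Contribution margin = $62 - $44 = $18/unit
BEQ = ceil($16189 / $18/unit) = ceil(899.39) = 900 units

900 units


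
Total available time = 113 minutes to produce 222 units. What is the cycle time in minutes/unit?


Formula: CT = Available Time / Number of Units
CT = 113 min / 222 units
CT = 0.51 min/unit

0.51 min/unit


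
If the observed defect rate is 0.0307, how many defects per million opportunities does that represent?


DPMO = defect_rate * 1000000 = 0.0307 * 1000000

30700


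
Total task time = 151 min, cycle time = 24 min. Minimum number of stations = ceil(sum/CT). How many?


Formula: N_min = ceil(Sum of Task Times / Cycle Time)
N_min = ceil(151 min / 24 min) = ceil(6.2917)
N_min = 7 stations

7
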